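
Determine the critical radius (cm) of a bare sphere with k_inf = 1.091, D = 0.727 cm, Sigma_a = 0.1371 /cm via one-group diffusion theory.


L^2 = D / Sigma_a = 0.727 / 0.1371 = 5.302699 cm^2
B_m^2 = (k_inf - 1) / L^2 = (1.091 - 1) / 5.302699 = 0.01716107 /cm^2
For a bare sphere: B_g = pi/R, so R_c = pi / sqrt(B_m^2)
R_c = pi / sqrt(0.01716107) = 23.982 cm

23.982


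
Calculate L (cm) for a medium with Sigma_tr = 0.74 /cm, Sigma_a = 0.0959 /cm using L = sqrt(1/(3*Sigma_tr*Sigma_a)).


D = 1 / (3 * Sigma_tr) = 1 / (3 * 0.74) = 0.4504505 cm
L = sqrt(D / Sigma_a)
L = sqrt(0.4504505 / 0.0959)
L = 2.1673 cm

2.1673


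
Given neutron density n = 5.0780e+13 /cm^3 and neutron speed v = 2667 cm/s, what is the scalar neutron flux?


phi = n * v
phi = 5.0780e+13 * 2667
phi = 1.3543e+17 /cm^2/s

1.3543e+17


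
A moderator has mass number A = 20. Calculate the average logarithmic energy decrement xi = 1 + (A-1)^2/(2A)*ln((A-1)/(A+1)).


xi = 1 + (A-1)^2/(2A) * ln((A-1)/(A+1))
xi = 1 + (20-1)^2/(2*20) * ln((20-1)/(20 +1))
xi = 0.096747

0.096747


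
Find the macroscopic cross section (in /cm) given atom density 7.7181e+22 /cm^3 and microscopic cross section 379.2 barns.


Sigma = N * sigma_barns * 1e-24
Sigma = 7.7181e+22 * 379.2 * 1e-24
Sigma = 29.267 /cm

29.267


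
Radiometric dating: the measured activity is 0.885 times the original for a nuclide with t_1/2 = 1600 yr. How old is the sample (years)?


lambda = ln(2) / t_half = ln(2) / 1600 = 4.332170e-04 /yr
t = -ln(A/A0) / lambda
t = -ln(0.885) / 4.332170e-04
t = 282.00 yr

282.00


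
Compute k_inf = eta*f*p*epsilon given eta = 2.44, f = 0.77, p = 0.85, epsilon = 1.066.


k_inf = eta * f * p * epsilon
k_inf = 2.44 * 0.77 * 0.85 * 1.066
k_inf = 1.7024

1.7024


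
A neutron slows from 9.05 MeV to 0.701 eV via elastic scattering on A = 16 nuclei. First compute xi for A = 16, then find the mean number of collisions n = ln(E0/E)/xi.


xi = 1 + (A-1)^2/(2A)*ln((A-1)/(A+1)) = 0.1199467 (for A = 16)
n = ln(E0/E) / xi
n = ln(9.05e6 / 0.701) / 0.1199467
n = ln(1.291013e+07) / 0.1199467 = 136.51

136.51


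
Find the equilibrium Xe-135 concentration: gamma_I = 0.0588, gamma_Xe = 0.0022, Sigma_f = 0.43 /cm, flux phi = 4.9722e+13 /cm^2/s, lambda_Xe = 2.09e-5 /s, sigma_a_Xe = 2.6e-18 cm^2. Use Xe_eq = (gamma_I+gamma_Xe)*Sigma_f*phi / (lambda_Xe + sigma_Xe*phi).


Xe_eq = (gamma_I + gamma_Xe) * Sigma_f * phi / (lambda_Xe + sigma_Xe * phi)
Numerator = (0.0588 + 0.0022) * 0.43 * 4.9722e+13 = 1.304208e+12
Denominator = 2.09e-5 + 2.6e-18 * 4.9722e+13 = 1.501772e-04
Xe_eq = 1.304208e+12 / 1.501772e-04 = 8.6845e+15 /cm^3

8.6845e+15


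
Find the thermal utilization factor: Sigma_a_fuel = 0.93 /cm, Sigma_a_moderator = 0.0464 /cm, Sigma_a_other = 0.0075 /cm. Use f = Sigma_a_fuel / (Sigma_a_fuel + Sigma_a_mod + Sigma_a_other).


f = Sigma_a_fuel / (Sigma_a_fuel + Sigma_a_mod + Sigma_a_other)
f = 0.93 / (0.93 + 0.0464 + 0.0075)
f = 0.94522

0.94522


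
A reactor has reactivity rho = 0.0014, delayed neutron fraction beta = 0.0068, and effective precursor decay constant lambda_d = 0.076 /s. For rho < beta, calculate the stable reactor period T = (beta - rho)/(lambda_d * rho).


T = (beta - rho) / (lambda_d * rho)
T = (0.0068 - 0.0014) / (0.076 * 0.0014)
T = 50.752 s

50.752


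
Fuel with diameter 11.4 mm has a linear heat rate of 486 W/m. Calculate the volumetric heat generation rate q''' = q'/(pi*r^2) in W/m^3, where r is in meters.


r = D / 2 / 1000 = 11.4 / 2 / 1000 = 0.0057 m
q''' = q' / (pi * r^2)
q''' = 486 / (pi * 0.0057^2)
q''' = 4.7614e+06 W/m^3

4.7614e+06


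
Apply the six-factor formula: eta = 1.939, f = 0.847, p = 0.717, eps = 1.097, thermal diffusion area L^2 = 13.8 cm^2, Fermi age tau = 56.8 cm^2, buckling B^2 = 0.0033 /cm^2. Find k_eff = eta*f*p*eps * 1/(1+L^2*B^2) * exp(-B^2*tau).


k_inf = eta*f*p*eps = 1.939*0.847*0.717*1.097 = 1.291775
P_TNL = 1/(1 + L^2*B^2) = 1/(1 + 13.8*0.0033) = 0.9564436
P_FNL = exp(-B^2*tau) = exp(-0.0033*56.8) = 0.8290789
k_eff = k_inf * P_TNL * P_FNL = 1.291775 * 0.9564436 * 0.8290789
k_eff = 1.0243

1.0243


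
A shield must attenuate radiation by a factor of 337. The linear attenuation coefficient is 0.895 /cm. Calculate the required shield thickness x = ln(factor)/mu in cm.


x = ln(factor) / mu
x = ln(337) / 0.895
x = 6.5029 cm

6.5029


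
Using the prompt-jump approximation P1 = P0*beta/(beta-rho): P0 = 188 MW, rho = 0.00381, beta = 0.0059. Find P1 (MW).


P1/P0 = beta / (beta - rho)
P1/P0 = 0.0059 / (0.0059 - 0.00381) = 2.822967
P1 = 188 * 2.822967 = 530.72 MW

530.72


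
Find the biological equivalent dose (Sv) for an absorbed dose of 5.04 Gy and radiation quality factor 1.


H = D * Q
H = 5.04 * 1
H = 5.0400 Sv

5.0400


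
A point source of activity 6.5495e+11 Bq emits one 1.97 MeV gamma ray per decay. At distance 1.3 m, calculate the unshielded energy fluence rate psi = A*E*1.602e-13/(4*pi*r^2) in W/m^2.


psi = A * E * 1.602e-13 / (4*pi*r^2)
psi = 6.5495e+11 * 1.97 * 1.602e-13 / (4*pi*1.3^2)
psi = 0.0097329 W/m^2

0.0097329


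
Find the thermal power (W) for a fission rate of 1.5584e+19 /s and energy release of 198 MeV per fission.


P = fission_rate * E_MeV * 1.602e-13
P = 1.5584e+19 * 198 * 1.602e-13
P = 4.9432e+08 W

4.9432e+08


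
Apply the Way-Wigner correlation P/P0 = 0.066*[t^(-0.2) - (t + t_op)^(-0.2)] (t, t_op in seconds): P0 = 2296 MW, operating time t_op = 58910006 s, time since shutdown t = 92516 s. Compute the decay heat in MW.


P/P0 = 0.066 * [t^(-0.2) - (t + t_op)^(-0.2)]
P/P0 = 0.066 * [92516^(-0.2) - (92516 + 58910006)^(-0.2)]
P/P0 = 0.066 * [0.1015679 - 0.02791424] = 0.004861142
P = 2296 * 0.004861142 = 11.161 MW

11.161


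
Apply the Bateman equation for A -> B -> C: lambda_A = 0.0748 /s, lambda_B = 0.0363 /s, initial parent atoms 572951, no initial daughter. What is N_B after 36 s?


N_B(t) = lambda_A * N_A0 / (lambda_B - lambda_A) * [exp(-lambda_A*t) - exp(-lambda_B*t)]
exp(-0.0748*36) = 0.06769114; exp(-0.0363*36) = 0.2706849
N_B = 0.0748 * 572951 / (0.0363 - 0.0748) * (0.06769114 - 0.2706849)
N_B = 225965

225965


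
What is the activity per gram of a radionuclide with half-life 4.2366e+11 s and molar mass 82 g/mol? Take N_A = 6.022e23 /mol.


lambda = ln(2) / t_half = ln(2) / 4.2366e+11 = 1.636093e-12 /s
SA = lambda * N_A / M
SA = 1.636093e-12 * 6.022e23 / 82
SA = 1.2015e+10 Bq/g

1.2015e+10


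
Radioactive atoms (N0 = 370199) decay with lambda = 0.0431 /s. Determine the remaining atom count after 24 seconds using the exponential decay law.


N = N0 * exp(-lambda * t)
N = 370199 * exp(-0.0431 * 24)
N = 131583

131583


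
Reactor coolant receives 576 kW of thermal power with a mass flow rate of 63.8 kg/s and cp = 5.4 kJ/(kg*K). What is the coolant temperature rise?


dT = Q / (m_dot * cp)
dT = 576 / (63.8 * 5.4)
dT = 1.6719 C

1.6719


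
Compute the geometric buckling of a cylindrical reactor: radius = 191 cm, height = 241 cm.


B^2 = (2.405/R)^2 + (pi/H)^2
B^2 = (2.405/191)^2 + (pi/241)^2
B^2 = 3.2848e-04 /cm^2

3.2848e-04


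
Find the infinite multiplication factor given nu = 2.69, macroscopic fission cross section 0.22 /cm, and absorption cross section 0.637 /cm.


k_inf = nu * Sigma_f / Sigma_a
k_inf = 2.69 * 0.22 / 0.637
k_inf = 0.92904

0.92904


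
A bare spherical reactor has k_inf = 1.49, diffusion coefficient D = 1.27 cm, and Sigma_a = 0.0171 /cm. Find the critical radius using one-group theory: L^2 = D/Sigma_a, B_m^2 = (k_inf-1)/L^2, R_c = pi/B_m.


L^2 = D / Sigma_a = 1.27 / 0.0171 = 74.26901 cm^2
B_m^2 = (k_inf - 1) / L^2 = (1.49 - 1) / 74.26901 = 0.006597637 /cm^2
For a bare sphere: B_g = pi/R, so R_c = pi / sqrt(B_m^2)
R_c = pi / sqrt(0.006597637) = 38.677 cm

38.677


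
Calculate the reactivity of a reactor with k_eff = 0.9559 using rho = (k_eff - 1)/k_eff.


rho = (k_eff - 1) / k_eff
rho = (0.9559 - 1) / 0.9559
rho = -0.046135

-0.046135


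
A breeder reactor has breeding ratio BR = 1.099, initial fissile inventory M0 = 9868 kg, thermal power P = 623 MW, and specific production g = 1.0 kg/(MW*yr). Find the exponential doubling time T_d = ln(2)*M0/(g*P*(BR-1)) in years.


Breeding gain G = BR - 1 = 1.099 - 1 = 0.099
Fissile production rate = g * P * G = 1.0 * 623 * 0.099 = 61.677 kg/yr
T_d = ln(2) * M0 / (g * P * G)
T_d = ln(2) * 9868 / 61.677 = 110.90 yr

110.90


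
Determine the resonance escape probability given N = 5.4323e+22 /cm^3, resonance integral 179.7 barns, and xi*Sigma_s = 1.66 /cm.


p = exp(-N * I * 1e-24 / (xi*Sigma_s))
p = exp(-5.4323e+22 * 179.7 * 1e-24 / 1.66)
p = 0.0027930

0.0027930


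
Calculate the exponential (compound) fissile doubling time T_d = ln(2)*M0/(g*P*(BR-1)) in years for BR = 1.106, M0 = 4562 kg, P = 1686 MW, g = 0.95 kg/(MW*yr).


Breeding gain G = BR - 1 = 1.106 - 1 = 0.106
Fissile production rate = g * P * G = 0.95 * 1686 * 0.106 = 169.7802 kg/yr
T_d = ln(2) * M0 / (g * P * G)
T_d = ln(2) * 4562 / 169.7802 = 18.625 yr

18.625


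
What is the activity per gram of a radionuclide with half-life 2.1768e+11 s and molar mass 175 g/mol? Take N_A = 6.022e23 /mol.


lambda = ln(2) / t_half = ln(2) / 2.1768e+11 = 3.184248e-12 /s
SA = lambda * N_A / M
SA = 3.184248e-12 * 6.022e23 / 175
SA = 1.0957e+10 Bq/g

1.0957e+10


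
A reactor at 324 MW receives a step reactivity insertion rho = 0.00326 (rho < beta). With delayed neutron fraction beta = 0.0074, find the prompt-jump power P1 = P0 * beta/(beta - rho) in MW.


P1/P0 = beta / (beta - rho)
P1/P0 = 0.0074 / (0.0074 - 0.00326) = 1.787440
P1 = 324 * 1.787440 = 579.13 MW

579.13


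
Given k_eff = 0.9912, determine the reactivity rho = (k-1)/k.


rho = (k_eff - 1) / k_eff
rho = (0.9912 - 1) / 0.9912
rho = -0.0088781

-0.0088781


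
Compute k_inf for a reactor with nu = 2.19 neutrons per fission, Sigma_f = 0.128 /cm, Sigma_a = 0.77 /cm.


k_inf = nu * Sigma_f / Sigma_a
k_inf = 2.19 * 0.128 / 0.77
k_inf = 0.36405

0.36405


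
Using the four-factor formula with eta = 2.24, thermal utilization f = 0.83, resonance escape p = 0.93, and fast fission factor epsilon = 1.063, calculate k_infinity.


k_inf = eta * f * p * epsilon
k_inf = 2.24 * 0.83 * 0.93 * 1.063
k_inf = 1.8380

1.8380


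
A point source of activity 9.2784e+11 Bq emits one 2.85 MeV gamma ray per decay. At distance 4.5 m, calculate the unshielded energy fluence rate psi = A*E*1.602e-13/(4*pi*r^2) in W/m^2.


psi = A * E * 1.602e-13 / (4*pi*r^2)
psi = 9.2784e+11 * 2.85 * 1.602e-13 / (4*pi*4.5^2)
psi = 0.0016647 W/m^2

0.0016647


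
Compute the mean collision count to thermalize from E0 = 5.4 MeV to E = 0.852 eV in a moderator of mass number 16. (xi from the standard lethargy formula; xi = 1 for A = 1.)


xi = 1 + (A-1)^2/(2A)*ln((A-1)/(A+1)) = 0.1199467 (for A = 16)
n = ln(E0/E) / xi
n = ln(5.4e6 / 0.852) / 0.1199467
n = ln(6.338028e+06) / 0.1199467 = 130.58

130.58


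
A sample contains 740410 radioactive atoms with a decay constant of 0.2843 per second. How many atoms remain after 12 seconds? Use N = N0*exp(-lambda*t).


N = N0 * exp(-lambda * t)
N = 740410 * exp(-0.2843 * 12)
N = 24425

24425


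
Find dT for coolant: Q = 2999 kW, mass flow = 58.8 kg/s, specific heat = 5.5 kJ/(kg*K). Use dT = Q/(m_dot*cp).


dT = Q / (m_dot * cp)
dT = 2999 / (58.8 * 5.5)
dT = 9.2733 C

9.2733


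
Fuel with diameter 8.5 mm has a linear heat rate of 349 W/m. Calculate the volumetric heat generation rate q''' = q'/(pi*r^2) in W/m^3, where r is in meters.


r = D / 2 / 1000 = 8.5 / 2 / 1000 = 0.00425 m
q''' = q' / (pi * r^2)
q''' = 349 / (pi * 0.00425^2)
q''' = 6.1503e+06 W/m^3

6.1503e+06


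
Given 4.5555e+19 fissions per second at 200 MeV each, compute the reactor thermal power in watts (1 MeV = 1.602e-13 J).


P = fission_rate * E_MeV * 1.602e-13
P = 4.5555e+19 * 200 * 1.602e-13
P = 1.4596e+09 W

1.4596e+09


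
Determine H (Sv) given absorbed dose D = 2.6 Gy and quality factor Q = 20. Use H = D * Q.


H = D * Q
H = 2.6 * 20
H = 52.000 Sv

52.000


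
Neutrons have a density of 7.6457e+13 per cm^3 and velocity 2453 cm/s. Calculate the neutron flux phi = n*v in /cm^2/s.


phi = n * v
phi = 7.6457e+13 * 2453
phi = 1.8755e+17 /cm^2/s

1.8755e+17


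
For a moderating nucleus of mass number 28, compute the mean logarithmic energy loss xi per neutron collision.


xi = 1 + (A-1)^2/(2A) * ln((A-1)/(A+1))
xi = 1 + (28-1)^2/(2*28) * ln((28-1)/(28 +1))
xi = 0.069757

0.069757


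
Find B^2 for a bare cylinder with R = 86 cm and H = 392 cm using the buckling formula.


B^2 = (2.405/R)^2 + (pi/H)^2
B^2 = (2.405/86)^2 + (pi/392)^2
B^2 = 8.4628e-04 /cm^2

8.4628e-04


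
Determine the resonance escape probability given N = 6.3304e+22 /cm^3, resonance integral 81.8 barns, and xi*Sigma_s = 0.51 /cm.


p = exp(-N * I * 1e-24 / (xi*Sigma_s))
p = exp(-6.3304e+22 * 81.8 * 1e-24 / 0.51)
p = 3.8941e-05

3.8941e-05


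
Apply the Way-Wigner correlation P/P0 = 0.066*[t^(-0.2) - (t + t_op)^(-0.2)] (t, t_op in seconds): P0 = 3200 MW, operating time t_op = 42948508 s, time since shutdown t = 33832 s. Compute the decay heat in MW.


P/P0 = 0.066 * [t^(-0.2) - (t + t_op)^(-0.2)]
P/P0 = 0.066 * [33832^(-0.2) - (33832 + 42948508)^(-0.2)]
P/P0 = 0.066 * [0.1242037 - 0.02974007] = 0.006234600
P = 3200 * 0.006234600 = 19.951 MW

19.951


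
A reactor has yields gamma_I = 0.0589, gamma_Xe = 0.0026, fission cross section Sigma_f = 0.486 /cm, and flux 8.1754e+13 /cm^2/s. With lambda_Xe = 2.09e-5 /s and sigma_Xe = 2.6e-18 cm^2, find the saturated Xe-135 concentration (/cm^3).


Xe_eq = (gamma_I + gamma_Xe) * Sigma_f * phi / (lambda_Xe + sigma_Xe * phi)
Numerator = (0.0589 + 0.0026) * 0.486 * 8.1754e+13 = 2.443545e+12
Denominator = 2.09e-5 + 2.6e-18 * 8.1754e+13 = 2.334604e-04
Xe_eq = 2.443545e+12 / 2.334604e-04 = 1.0467e+16 /cm^3

1.0467e+16


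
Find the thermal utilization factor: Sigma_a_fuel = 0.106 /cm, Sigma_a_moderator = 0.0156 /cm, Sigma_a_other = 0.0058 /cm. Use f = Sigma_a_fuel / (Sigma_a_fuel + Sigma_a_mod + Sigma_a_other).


f = Sigma_a_fuel / (Sigma_a_fuel + Sigma_a_mod + Sigma_a_other)
f = 0.106 / (0.106 + 0.0156 + 0.0058)
f = 0.83203

0.83203


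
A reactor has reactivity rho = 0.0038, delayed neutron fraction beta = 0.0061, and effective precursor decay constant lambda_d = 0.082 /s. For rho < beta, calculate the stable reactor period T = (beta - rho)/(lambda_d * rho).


T = (beta - rho) / (lambda_d * rho)
T = (0.0061 - 0.0038) / (0.082 * 0.0038)
T = 7.3813 s

7.3813


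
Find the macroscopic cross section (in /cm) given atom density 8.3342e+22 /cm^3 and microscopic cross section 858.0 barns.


Sigma = N * sigma_barns * 1e-24
Sigma = 8.3342e+22 * 858.0 * 1e-24
Sigma = 71.507 /cm

71.507


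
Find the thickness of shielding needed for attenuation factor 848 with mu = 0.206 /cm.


x = ln(factor) / mu
x = ln(848) / 0.206
x = 32.732 cm

32.732


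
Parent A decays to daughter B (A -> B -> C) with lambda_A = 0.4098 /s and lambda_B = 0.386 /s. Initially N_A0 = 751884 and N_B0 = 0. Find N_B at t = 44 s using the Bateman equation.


N_B(t) = lambda_A * N_A0 / (lambda_B - lambda_A) * [exp(-lambda_A*t) - exp(-lambda_B*t)]
exp(-0.4098*44) = 1.476214e-08; exp(-0.386*44) = 4.206709e-08
N_B = 0.4098 * 751884 / (0.386 - 0.4098) * (1.476214e-08 - 4.206709e-08)
N_B = 0.35350

0.35350


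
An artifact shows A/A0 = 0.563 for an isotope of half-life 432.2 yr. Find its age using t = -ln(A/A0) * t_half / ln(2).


lambda = ln(2) / t_half = ln(2) / 432.2 = 0.001603765 /yr
t = -ln(A/A0) / lambda
t = -ln(0.563) / 0.001603765
t = 358.20 yr

358.20


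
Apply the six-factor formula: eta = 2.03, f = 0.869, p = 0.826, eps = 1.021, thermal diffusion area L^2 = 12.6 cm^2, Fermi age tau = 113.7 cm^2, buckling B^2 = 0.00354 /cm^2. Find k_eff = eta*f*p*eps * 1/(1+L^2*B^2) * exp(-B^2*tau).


k_inf = eta*f*p*eps = 2.03*0.869*0.826*1.021 = 1.487721
P_TNL = 1/(1 + L^2*B^2) = 1/(1 + 12.6*0.00354) = 0.9573006
P_FNL = exp(-B^2*tau) = exp(-0.00354*113.7) = 0.6686477
k_eff = k_inf * P_TNL * P_FNL = 1.487721 * 0.9573006 * 0.6686477
k_eff = 0.95229

0.95229


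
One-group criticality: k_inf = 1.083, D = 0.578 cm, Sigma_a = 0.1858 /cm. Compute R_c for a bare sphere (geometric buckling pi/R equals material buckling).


L^2 = D / Sigma_a = 0.578 / 0.1858 = 3.110872 cm^2
B_m^2 = (k_inf - 1) / L^2 = (1.083 - 1) / 3.110872 = 0.02668062 /cm^2
For a bare sphere: B_g = pi/R, so R_c = pi / sqrt(B_m^2)
R_c = pi / sqrt(0.02668062) = 19.233 cm

19.233


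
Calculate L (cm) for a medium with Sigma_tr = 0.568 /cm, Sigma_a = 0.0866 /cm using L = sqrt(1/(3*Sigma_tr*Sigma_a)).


D = 1 / (3 * Sigma_tr) = 1 / (3 * 0.568) = 0.5868545 cm
L = sqrt(D / Sigma_a)
L = sqrt(0.5868545 / 0.0866)
L = 2.6032 cm

2.6032


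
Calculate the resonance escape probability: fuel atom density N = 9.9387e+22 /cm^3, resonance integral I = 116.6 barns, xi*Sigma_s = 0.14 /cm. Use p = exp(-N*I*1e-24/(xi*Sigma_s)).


p = exp(-N * I * 1e-24 / (xi*Sigma_s))
p = exp(-9.9387e+22 * 116.6 * 1e-24 / 0.14)
p = 1.1251e-36

1.1251e-36


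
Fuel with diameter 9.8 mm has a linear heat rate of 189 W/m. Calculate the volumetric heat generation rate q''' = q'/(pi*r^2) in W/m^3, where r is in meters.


r = D / 2 / 1000 = 9.8 / 2 / 1000 = 0.0049 m
q''' = q' / (pi * r^2)
q''' = 189 / (pi * 0.0049^2)
q''' = 2.5056e+06 W/m^3

2.5056e+06


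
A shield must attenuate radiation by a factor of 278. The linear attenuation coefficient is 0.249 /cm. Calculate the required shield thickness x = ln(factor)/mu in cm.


x = ln(factor) / mu
x = ln(278) / 0.249
x = 22.601 cm

22.601


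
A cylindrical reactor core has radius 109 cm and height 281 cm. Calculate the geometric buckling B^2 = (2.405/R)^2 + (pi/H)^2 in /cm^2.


B^2 = (2.405/R)^2 + (pi/H)^2
B^2 = (2.405/109)^2 + (pi/281)^2
B^2 = 6.1182e-04 /cm^2

6.1182e-04


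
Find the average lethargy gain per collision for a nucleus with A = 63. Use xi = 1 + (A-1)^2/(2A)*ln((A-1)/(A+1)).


xi = 1 + (A-1)^2/(2A) * ln((A-1)/(A+1))
xi = 1 + (63-1)^2/(2*63) * ln((63-1)/(63 +1))
xi = 0.031413

0.031413


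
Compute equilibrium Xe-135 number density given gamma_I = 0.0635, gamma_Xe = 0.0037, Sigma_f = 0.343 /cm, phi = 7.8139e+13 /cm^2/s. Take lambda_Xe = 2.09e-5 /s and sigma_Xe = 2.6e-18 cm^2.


Xe_eq = (gamma_I + gamma_Xe) * Sigma_f * phi / (lambda_Xe + sigma_Xe * phi)
Numerator = (0.0635 + 0.0037) * 0.343 * 7.8139e+13 = 1.801073e+12
Denominator = 2.09e-5 + 2.6e-18 * 7.8139e+13 = 2.240614e-04
Xe_eq = 1.801073e+12 / 2.240614e-04 = 8.0383e+15 /cm^3

8.0383e+15


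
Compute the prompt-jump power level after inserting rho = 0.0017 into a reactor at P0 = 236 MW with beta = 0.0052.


P1/P0 = beta / (beta - rho)
P1/P0 = 0.0052 / (0.0052 - 0.0017) = 1.485714
P1 = 236 * 1.485714 = 350.63 MW

350.63


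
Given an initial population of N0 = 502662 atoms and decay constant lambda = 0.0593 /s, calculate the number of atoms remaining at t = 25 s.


N = N0 * exp(-lambda * t)
N = 502662 * exp(-0.0593 * 25)
N = 114139

114139


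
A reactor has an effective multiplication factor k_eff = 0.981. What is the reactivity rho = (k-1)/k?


rho = (k_eff - 1) / k_eff
rho = (0.981 - 1) / 0.981
rho = -0.019368

-0.019368


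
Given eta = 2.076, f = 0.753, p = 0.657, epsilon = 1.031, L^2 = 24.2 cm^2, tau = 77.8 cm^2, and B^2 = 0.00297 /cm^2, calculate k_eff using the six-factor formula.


k_inf = eta*f*p*eps = 2.076*0.753*0.657*1.031 = 1.058879
P_TNL = 1/(1 + L^2*B^2) = 1/(1 + 24.2*0.00297) = 0.9329455
P_FNL = exp(-B^2*tau) = exp(-0.00297*77.8) = 0.7936871
k_eff = k_inf * P_TNL * P_FNL = 1.058879 * 0.9329455 * 0.7936871
k_eff = 0.78406

0.78406


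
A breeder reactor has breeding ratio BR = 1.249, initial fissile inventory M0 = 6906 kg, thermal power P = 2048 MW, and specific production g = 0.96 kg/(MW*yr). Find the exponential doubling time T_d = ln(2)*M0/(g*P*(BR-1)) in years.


Breeding gain G = BR - 1 = 1.249 - 1 = 0.249
Fissile production rate = g * P * G = 0.96 * 2048 * 0.249 = 489.55392 kg/yr
T_d = ln(2) * M0 / (g * P * G)
T_d = ln(2) * 6906 / 489.55392 = 9.7780 yr

9.7780


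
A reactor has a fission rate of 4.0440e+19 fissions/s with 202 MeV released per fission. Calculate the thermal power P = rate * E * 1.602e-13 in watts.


P = fission_rate * E_MeV * 1.602e-13
P = 4.0440e+19 * 202 * 1.602e-13
P = 1.3087e+09 W

1.3087e+09


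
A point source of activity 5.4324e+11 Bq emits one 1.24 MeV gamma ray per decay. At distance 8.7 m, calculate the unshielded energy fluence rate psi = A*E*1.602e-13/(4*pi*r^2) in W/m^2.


psi = A * E * 1.602e-13 / (4*pi*r^2)
psi = 5.4324e+11 * 1.24 * 1.602e-13 / (4*pi*8.7^2)
psi = 1.1346e-04 W/m^2

1.1346e-04


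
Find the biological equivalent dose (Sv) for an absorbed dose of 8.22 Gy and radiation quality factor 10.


H = D * Q
H = 8.22 * 10
H = 82.200 Sv

82.200


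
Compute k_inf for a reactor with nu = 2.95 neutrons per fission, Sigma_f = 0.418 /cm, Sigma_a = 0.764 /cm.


k_inf = nu * Sigma_f / Sigma_a
k_inf = 2.95 * 0.418 / 0.764
k_inf = 1.6140

1.6140


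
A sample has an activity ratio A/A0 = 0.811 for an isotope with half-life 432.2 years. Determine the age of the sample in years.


lambda = ln(2) / t_half = ln(2) / 432.2 = 0.001603765 /yr
t = -ln(A/A0) / lambda
t = -ln(0.811) / 0.001603765
t = 130.62 yr

130.62


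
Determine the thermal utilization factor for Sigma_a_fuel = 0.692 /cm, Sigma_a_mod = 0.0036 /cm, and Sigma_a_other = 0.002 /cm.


f = Sigma_a_fuel / (Sigma_a_fuel + Sigma_a_mod + Sigma_a_other)
f = 0.692 / (0.692 + 0.0036 + 0.002)
f = 0.99197

0.99197


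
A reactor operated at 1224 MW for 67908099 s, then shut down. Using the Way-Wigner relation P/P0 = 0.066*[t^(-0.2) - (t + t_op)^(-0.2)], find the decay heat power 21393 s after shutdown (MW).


P/P0 = 0.066 * [t^(-0.2) - (t + t_op)^(-0.2)]
P/P0 = 0.066 * [21393^(-0.2) - (21393 + 67908099)^(-0.2)]
P/P0 = 0.066 * [0.1361274 - 0.02713866] = 0.007193257
P = 1224 * 0.007193257 = 8.8045 MW

8.8045


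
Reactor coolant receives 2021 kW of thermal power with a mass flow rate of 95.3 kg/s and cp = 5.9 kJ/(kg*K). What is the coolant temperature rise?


dT = Q / (m_dot * cp)
dT = 2021 / (95.3 * 5.9)
dT = 3.5944 C

3.5944


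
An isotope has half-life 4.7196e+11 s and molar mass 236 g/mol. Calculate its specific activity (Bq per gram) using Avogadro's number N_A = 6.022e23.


lambda = ln(2) / t_half = ln(2) / 4.7196e+11 = 1.468657e-12 /s
SA = lambda * N_A / M
SA = 1.468657e-12 * 6.022e23 / 236
SA = 3.7476e+09 Bq/g

3.7476e+09


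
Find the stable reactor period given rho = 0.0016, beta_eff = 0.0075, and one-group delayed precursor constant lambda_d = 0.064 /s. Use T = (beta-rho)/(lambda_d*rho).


T = (beta - rho) / (lambda_d * rho)
T = (0.0075 - 0.0016) / (0.064 * 0.0016)
T = 57.617 s

57.617


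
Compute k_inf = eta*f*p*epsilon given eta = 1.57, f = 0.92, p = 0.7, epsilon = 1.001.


k_inf = eta * f * p * epsilon
k_inf = 1.57 * 0.92 * 0.7 * 1.001
k_inf = 1.0121

1.0121


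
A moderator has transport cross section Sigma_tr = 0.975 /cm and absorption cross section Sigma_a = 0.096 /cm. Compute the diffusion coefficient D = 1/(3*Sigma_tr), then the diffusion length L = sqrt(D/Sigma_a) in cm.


D = 1 / (3 * Sigma_tr) = 1 / (3 * 0.975) = 0.3418803 cm
L = sqrt(D / Sigma_a)
L = sqrt(0.3418803 / 0.096)
L = 1.8871 cm

1.8871


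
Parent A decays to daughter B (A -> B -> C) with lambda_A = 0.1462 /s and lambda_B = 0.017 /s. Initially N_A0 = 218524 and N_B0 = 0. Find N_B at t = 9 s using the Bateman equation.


N_B(t) = lambda_A * N_A0 / (lambda_B - lambda_A) * [exp(-lambda_A*t) - exp(-lambda_B*t)]
exp(-0.1462*9) = 0.2682596; exp(-0.017*9) = 0.8581297
N_B = 0.1462 * 218524 / (0.017 - 0.1462) * (0.2682596 - 0.8581297)
N_B = 145861

145861


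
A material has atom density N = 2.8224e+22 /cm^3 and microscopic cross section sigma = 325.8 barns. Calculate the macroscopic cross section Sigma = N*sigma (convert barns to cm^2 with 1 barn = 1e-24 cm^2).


Sigma = N * sigma_barns * 1e-24
Sigma = 2.8224e+22 * 325.8 * 1e-24
Sigma = 9.1954 /cm

9.1954


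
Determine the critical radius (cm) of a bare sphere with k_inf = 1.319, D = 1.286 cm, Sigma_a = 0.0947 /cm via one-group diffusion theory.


L^2 = D / Sigma_a = 1.286 / 0.0947 = 13.57973 cm^2
B_m^2 = (k_inf - 1) / L^2 = (1.319 - 1) / 13.57973 = 0.02349089 /cm^2
For a bare sphere: B_g = pi/R, so R_c = pi / sqrt(B_m^2)
R_c = pi / sqrt(0.02349089) = 20.497 cm

20.497


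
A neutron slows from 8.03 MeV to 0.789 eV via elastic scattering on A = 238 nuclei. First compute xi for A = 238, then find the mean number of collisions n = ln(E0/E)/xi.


xi = 1 + (A-1)^2/(2A)*ln((A-1)/(A+1)) = 0.008379872 (for A = 238)
n = ln(E0/E) / xi
n = ln(8.03e6 / 0.789) / 0.008379872
n = ln(1.017744e+07) / 0.008379872 = 1925.5

1925.5


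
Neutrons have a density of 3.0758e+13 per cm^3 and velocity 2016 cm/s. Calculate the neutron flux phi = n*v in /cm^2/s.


phi = n * v
phi = 3.0758e+13 * 2016
phi = 6.2008e+16 /cm^2/s

6.2008e+16


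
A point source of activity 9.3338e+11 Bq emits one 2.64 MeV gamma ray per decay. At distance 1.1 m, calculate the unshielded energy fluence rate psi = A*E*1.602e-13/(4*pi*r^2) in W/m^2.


psi = A * E * 1.602e-13 / (4*pi*r^2)
psi = 9.3338e+11 * 2.64 * 1.602e-13 / (4*pi*1.1^2)
psi = 0.025961 W/m^2

0.025961


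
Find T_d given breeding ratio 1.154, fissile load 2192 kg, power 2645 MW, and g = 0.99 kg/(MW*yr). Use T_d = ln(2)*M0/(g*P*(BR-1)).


Breeding gain G = BR - 1 = 1.154 - 1 = 0.154
Fissile production rate = g * P * G = 0.99 * 2645 * 0.154 = 403.2567 kg/yr
T_d = ln(2) * M0 / (g * P * G)
T_d = ln(2) * 2192 / 403.2567 = 3.7678 yr

3.7678


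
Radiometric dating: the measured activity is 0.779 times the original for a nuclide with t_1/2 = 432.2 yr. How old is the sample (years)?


lambda = ln(2) / t_half = ln(2) / 432.2 = 0.001603765 /yr
t = -ln(A/A0) / lambda
t = -ln(0.779) / 0.001603765
t = 155.72 yr

155.72


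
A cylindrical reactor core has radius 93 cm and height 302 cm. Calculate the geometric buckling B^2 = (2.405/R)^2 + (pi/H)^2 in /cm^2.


B^2 = (2.405/R)^2 + (pi/H)^2
B^2 = (2.405/93)^2 + (pi/302)^2
B^2 = 7.7697e-04 /cm^2

7.7697e-04


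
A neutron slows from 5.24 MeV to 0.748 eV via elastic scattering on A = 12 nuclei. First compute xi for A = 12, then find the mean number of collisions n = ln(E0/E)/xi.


xi = 1 + (A-1)^2/(2A)*ln((A-1)/(A+1)) = 0.1577690 (for A = 12)
n = ln(E0/E) / xi
n = ln(5.24e6 / 0.748) / 0.1577690
n = ln(7.005348e+06) / 0.1577690 = 99.907

99.907


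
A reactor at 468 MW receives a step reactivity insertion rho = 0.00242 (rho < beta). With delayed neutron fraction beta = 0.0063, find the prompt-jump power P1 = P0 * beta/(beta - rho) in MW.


P1/P0 = beta / (beta - rho)
P1/P0 = 0.0063 / (0.0063 - 0.00242) = 1.623711
P1 = 468 * 1.623711 = 759.90 MW

759.90


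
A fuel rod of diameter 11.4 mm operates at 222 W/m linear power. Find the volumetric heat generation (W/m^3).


r = D / 2 / 1000 = 11.4 / 2 / 1000 = 0.0057 m
q''' = q' / (pi * r^2)
q''' = 222 / (pi * 0.0057^2)
q''' = 2.1750e+06 W/m^3

2.1750e+06


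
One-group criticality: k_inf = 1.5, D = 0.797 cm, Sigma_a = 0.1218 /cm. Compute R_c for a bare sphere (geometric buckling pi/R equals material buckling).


L^2 = D / Sigma_a = 0.797 / 0.1218 = 6.543514 cm^2
B_m^2 = (k_inf - 1) / L^2 = (1.5 - 1) / 6.543514 = 0.07641154 /cm^2
For a bare sphere: B_g = pi/R, so R_c = pi / sqrt(B_m^2)
R_c = pi / sqrt(0.07641154) = 11.365 cm

11.365


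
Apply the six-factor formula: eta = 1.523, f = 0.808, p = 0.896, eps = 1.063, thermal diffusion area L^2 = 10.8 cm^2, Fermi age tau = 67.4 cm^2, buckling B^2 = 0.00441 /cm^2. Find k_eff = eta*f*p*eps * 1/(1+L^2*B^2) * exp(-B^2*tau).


k_inf = eta*f*p*eps = 1.523*0.808*0.896*1.063 = 1.172067
P_TNL = 1/(1 + L^2*B^2) = 1/(1 + 10.8*0.00441) = 0.9545373
P_FNL = exp(-B^2*tau) = exp(-0.00441*67.4) = 0.7428702
k_eff = k_inf * P_TNL * P_FNL = 1.172067 * 0.9545373 * 0.7428702
k_eff = 0.83111

0.83111


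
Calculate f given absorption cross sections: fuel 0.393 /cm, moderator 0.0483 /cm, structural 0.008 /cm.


f = Sigma_a_fuel / (Sigma_a_fuel + Sigma_a_mod + Sigma_a_other)
f = 0.393 / (0.393 + 0.0483 + 0.008)
f = 0.87469

0.87469


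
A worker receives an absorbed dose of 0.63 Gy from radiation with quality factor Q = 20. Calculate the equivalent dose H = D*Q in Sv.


H = D * Q
H = 0.63 * 20
H = 12.600 Sv

12.600


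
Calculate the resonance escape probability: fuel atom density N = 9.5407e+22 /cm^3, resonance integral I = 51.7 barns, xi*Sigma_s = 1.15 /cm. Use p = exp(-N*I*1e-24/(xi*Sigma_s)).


p = exp(-N * I * 1e-24 / (xi*Sigma_s))
p = exp(-9.5407e+22 * 51.7 * 1e-24 / 1.15)
p = 0.013716

0.013716


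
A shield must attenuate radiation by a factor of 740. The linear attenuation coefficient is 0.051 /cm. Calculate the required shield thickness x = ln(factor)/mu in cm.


x = ln(factor) / mu
x = ln(740) / 0.051
x = 129.54 cm

129.54


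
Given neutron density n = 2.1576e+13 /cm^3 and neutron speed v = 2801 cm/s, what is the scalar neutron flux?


phi = n * v
phi = 2.1576e+13 * 2801
phi = 6.0434e+16 /cm^2/s

6.0434e+16


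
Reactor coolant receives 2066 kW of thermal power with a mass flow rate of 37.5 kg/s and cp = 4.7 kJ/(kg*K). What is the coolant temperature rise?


dT = Q / (m_dot * cp)
dT = 2066 / (37.5 * 4.7)
dT = 11.722 C

11.722


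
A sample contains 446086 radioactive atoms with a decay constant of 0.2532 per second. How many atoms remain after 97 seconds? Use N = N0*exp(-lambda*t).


N = N0 * exp(-lambda * t)
N = 446086 * exp(-0.2532 * 97)
N = 9.6155e-06

9.6155e-06


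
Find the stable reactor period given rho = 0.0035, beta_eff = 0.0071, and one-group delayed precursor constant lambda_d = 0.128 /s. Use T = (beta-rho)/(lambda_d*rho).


T = (beta - rho) / (lambda_d * rho)
T = (0.0071 - 0.0035) / (0.128 * 0.0035)
T = 8.0357 s

8.0357


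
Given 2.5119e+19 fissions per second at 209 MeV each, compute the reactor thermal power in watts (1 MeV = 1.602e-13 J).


P = fission_rate * E_MeV * 1.602e-13
P = 2.5119e+19 * 209 * 1.602e-13
P = 8.4103e+08 W

8.4103e+08


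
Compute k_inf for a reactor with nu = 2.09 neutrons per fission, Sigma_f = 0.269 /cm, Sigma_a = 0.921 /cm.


k_inf = nu * Sigma_f / Sigma_a
k_inf = 2.09 * 0.269 / 0.921
k_inf = 0.61043

0.61043


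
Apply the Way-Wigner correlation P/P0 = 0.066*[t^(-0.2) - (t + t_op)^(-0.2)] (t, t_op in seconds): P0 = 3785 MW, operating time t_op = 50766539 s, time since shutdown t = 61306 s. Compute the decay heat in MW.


P/P0 = 0.066 * [t^(-0.2) - (t + t_op)^(-0.2)]
P/P0 = 0.066 * [61306^(-0.2) - (61306 + 50766539)^(-0.2)]
P/P0 = 0.066 * [0.1102807 - 0.02875939] = 0.005380406
P = 3785 * 0.005380406 = 20.365 MW

20.365


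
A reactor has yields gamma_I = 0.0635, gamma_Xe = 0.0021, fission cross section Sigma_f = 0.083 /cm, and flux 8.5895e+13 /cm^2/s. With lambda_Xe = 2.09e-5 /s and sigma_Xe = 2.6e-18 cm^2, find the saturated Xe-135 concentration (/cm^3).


Xe_eq = (gamma_I + gamma_Xe) * Sigma_f * phi / (lambda_Xe + sigma_Xe * phi)
Numerator = (0.0635 + 0.0021) * 0.083 * 8.5895e+13 = 4.676811e+11
Denominator = 2.09e-5 + 2.6e-18 * 8.5895e+13 = 2.442270e-04
Xe_eq = 4.676811e+11 / 2.442270e-04 = 1.9149e+15 /cm^3

1.9149e+15


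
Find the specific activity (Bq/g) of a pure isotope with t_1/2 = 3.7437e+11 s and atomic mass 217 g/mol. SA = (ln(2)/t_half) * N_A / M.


lambda = ln(2) / t_half = ln(2) / 3.7437e+11 = 1.851503e-12 /s
SA = lambda * N_A / M
SA = 1.851503e-12 * 6.022e23 / 217
SA = 5.1381e+09 Bq/g

5.1381e+09


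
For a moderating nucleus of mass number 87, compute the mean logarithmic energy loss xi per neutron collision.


xi = 1 + (A-1)^2/(2A) * ln((A-1)/(A+1))
xi = 1 + (87-1)^2/(2*87) * ln((87-1)/(87 +1))
xi = 0.022813

0.022813


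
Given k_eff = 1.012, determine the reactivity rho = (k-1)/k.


rho = (k_eff - 1) / k_eff
rho = (1.012 - 1) / 1.012
rho = 0.011858

0.011858


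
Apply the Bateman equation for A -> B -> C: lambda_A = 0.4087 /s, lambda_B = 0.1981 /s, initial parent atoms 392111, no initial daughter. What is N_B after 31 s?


N_B(t) = lambda_A * N_A0 / (lambda_B - lambda_A) * [exp(-lambda_A*t) - exp(-lambda_B*t)]
exp(-0.4087*31) = 3.144990e-06; exp(-0.1981*31) = 0.002152555
N_B = 0.4087 * 392111 / (0.1981 - 0.4087) * (3.144990e-06 - 0.002152555)
N_B = 1635.6

1635.6


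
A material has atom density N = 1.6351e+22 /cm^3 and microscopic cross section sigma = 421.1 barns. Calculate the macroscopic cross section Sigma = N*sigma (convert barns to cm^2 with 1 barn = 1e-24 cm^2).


Sigma = N * sigma_barns * 1e-24
Sigma = 1.6351e+22 * 421.1 * 1e-24
Sigma = 6.8854 /cm

6.8854


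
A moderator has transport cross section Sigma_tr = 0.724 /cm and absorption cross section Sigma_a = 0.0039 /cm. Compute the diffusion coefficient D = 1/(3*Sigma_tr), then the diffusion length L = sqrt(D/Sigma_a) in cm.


D = 1 / (3 * Sigma_tr) = 1 / (3 * 0.724) = 0.4604052 cm
L = sqrt(D / Sigma_a)
L = sqrt(0.4604052 / 0.0039)
L = 10.865 cm

10.865


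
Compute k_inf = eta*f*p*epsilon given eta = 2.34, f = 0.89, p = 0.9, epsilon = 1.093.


k_inf = eta * f * p * epsilon
k_inf = 2.34 * 0.89 * 0.9 * 1.093
k_inf = 2.0487

2.0487


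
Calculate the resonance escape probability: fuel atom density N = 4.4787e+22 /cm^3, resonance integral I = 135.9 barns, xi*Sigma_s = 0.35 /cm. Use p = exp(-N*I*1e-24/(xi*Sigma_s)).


p = exp(-N * I * 1e-24 / (xi*Sigma_s))
p = exp(-4.4787e+22 * 135.9 * 1e-24 / 0.35)
p = 2.8025e-08

2.8025e-08


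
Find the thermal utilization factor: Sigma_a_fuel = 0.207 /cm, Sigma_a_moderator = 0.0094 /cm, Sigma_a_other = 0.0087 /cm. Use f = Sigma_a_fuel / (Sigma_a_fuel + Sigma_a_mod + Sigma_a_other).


f = Sigma_a_fuel / (Sigma_a_fuel + Sigma_a_mod + Sigma_a_other)
f = 0.207 / (0.207 + 0.0094 + 0.0087)
f = 0.91959

0.91959


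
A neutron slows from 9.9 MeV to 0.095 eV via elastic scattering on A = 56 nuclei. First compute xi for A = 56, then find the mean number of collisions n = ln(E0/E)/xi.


xi = 1 + (A-1)^2/(2A)*ln((A-1)/(A+1)) = 0.03529286 (for A = 56)
n = ln(E0/E) / xi
n = ln(9.9e6 / 0.095) / 0.03529286
n = ln(1.042105e+08) / 0.03529286 = 523.11

523.11


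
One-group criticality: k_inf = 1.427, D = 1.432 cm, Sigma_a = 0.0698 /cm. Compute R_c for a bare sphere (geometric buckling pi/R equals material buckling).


L^2 = D / Sigma_a = 1.432 / 0.0698 = 20.51576 cm^2
B_m^2 = (k_inf - 1) / L^2 = (1.427 - 1) / 20.51576 = 0.02081327 /cm^2
For a bare sphere: B_g = pi/R, so R_c = pi / sqrt(B_m^2)
R_c = pi / sqrt(0.02081327) = 21.776 cm

21.776


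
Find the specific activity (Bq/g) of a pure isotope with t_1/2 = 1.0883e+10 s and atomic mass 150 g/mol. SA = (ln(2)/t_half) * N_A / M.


lambda = ln(2) / t_half = ln(2) / 1.0883e+10 = 6.369082e-11 /s
SA = lambda * N_A / M
SA = 6.369082e-11 * 6.022e23 / 150
SA = 2.5570e+11 Bq/g

2.5570e+11


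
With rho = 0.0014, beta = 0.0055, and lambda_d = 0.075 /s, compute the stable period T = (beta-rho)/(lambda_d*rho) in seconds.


T = (beta - rho) / (lambda_d * rho)
T = (0.0055 - 0.0014) / (0.075 * 0.0014)
T = 39.048 s

39.048


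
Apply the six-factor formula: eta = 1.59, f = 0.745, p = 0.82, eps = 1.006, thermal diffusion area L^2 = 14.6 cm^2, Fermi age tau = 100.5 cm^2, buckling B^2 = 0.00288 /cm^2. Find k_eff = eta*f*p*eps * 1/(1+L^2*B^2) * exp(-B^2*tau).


k_inf = eta*f*p*eps = 1.59*0.745*0.82*1.006 = 0.9771590
P_TNL = 1/(1 + L^2*B^2) = 1/(1 + 14.6*0.00288) = 0.9596487
P_FNL = exp(-B^2*tau) = exp(-0.00288*100.5) = 0.7486827
k_eff = k_inf * P_TNL * P_FNL = 0.9771590 * 0.9596487 * 0.7486827
k_eff = 0.70206

0.70206


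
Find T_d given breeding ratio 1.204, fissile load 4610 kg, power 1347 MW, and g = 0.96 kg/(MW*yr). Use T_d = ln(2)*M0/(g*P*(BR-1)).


Breeding gain G = BR - 1 = 1.204 - 1 = 0.204
Fissile production rate = g * P * G = 0.96 * 1347 * 0.204 = 263.79648 kg/yr
T_d = ln(2) * M0 / (g * P * G)
T_d = ln(2) * 4610 / 263.79648 = 12.113 yr

12.113


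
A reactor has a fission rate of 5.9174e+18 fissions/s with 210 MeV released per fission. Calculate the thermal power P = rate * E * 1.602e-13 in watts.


P = fission_rate * E_MeV * 1.602e-13
P = 5.9174e+18 * 210 * 1.602e-13
P = 1.9907e+08 W

1.9907e+08


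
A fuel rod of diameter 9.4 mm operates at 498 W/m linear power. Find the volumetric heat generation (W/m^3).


r = D / 2 / 1000 = 9.4 / 2 / 1000 = 0.0047 m
q''' = q' / (pi * r^2)
q''' = 498 / (pi * 0.0047^2)
q''' = 7.1760e+06 W/m^3

7.1760e+06


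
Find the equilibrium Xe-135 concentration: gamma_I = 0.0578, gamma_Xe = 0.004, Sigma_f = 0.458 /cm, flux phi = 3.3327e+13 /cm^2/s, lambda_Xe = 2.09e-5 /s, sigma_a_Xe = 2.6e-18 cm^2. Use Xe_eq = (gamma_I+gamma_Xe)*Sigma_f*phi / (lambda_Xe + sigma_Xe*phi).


Xe_eq = (gamma_I + gamma_Xe) * Sigma_f * phi / (lambda_Xe + sigma_Xe * phi)
Numerator = (0.0578 + 0.004) * 0.458 * 3.3327e+13 = 9.433007e+11
Denominator = 2.09e-5 + 2.6e-18 * 3.3327e+13 = 1.075502e-04
Xe_eq = 9.433007e+11 / 1.075502e-04 = 8.7708e+15 /cm^3

8.7708e+15


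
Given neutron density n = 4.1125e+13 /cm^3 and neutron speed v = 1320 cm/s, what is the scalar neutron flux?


phi = n * v
phi = 4.1125e+13 * 1320
phi = 5.4285e+16 /cm^2/s

5.4285e+16


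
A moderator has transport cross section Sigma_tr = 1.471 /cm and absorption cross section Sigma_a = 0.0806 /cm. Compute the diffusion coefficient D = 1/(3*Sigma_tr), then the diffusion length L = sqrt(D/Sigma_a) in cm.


D = 1 / (3 * Sigma_tr) = 1 / (3 * 1.471) = 0.2266032 cm
L = sqrt(D / Sigma_a)
L = sqrt(0.2266032 / 0.0806)
L = 1.6767 cm

1.6767


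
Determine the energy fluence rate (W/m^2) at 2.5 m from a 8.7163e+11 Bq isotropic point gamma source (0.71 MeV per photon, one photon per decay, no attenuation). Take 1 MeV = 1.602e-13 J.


psi = A * E * 1.602e-13 / (4*pi*r^2)
psi = 8.7163e+11 * 0.71 * 1.602e-13 / (4*pi*2.5^2)
psi = 0.0012623 W/m^2

0.0012623


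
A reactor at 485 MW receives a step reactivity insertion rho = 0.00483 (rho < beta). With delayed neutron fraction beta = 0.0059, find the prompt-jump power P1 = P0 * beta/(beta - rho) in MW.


P1/P0 = beta / (beta - rho)
P1/P0 = 0.0059 / (0.0059 - 0.00483) = 5.514019
P1 = 485 * 5.514019 = 2674.3 MW

2674.3


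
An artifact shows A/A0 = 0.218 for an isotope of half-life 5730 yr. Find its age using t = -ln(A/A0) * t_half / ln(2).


lambda = ln(2) / t_half = ln(2) / 5730 = 1.209681e-04 /yr
t = -ln(A/A0) / lambda
t = -ln(0.218) / 1.209681e-04
t = 12592 yr

12592


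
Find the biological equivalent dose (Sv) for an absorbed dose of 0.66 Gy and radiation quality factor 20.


H = D * Q
H = 0.66 * 20
H = 13.200 Sv

13.200


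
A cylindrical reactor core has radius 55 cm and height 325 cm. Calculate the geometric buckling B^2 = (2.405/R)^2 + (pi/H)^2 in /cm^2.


B^2 = (2.405/R)^2 + (pi/H)^2
B^2 = (2.405/55)^2 + (pi/325)^2
B^2 = 0.0020055 /cm^2

0.0020055


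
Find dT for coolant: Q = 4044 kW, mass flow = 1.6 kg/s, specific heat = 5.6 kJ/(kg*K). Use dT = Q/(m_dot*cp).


dT = Q / (m_dot * cp)
dT = 4044 / (1.6 * 5.6)
dT = 451.34 C

451.34


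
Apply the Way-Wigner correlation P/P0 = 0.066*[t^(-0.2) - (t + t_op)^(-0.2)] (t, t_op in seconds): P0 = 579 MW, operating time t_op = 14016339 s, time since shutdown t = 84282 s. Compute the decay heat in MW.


P/P0 = 0.066 * [t^(-0.2) - (t + t_op)^(-0.2)]
P/P0 = 0.066 * [84282^(-0.2) - (84282 + 14016339)^(-0.2)]
P/P0 = 0.066 * [0.1034792 - 0.03716656] = 0.004376634
P = 579 * 0.004376634 = 2.5341 MW

2.5341


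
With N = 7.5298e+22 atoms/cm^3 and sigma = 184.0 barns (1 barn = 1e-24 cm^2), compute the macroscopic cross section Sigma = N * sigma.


Sigma = N * sigma_barns * 1e-24
Sigma = 7.5298e+22 * 184.0 * 1e-24
Sigma = 13.855 /cm

13.855


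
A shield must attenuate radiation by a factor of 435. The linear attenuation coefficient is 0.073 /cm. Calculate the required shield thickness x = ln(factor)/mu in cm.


x = ln(factor) / mu
x = ln(435) / 0.073
x = 83.224 cm

83.224
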